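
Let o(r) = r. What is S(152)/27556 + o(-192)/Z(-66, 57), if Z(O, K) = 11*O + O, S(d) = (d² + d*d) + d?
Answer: 437582/227337 ≈ 1.9248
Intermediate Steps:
S(d) = d + 2*d² (S(d) = (d² + d²) + d = 2*d² + d = d + 2*d²)
Z(O, K) = 12*O
S(152)/27556 + o(-192)/Z(-66, 57) = (152*(1 + 2*152))/27556 - 192/(12*(-66)) = (152*(1 + 304))*(1/27556) - 192/(-792) = (152*305)*(1/27556) - 192*(-1/792) = 46360*(1/27556) + 8/33 = 11590/6889 + 8/33 = 437582/227337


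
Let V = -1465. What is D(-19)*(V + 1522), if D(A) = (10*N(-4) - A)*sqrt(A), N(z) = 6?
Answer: 4503*I*sqrt(19) ≈ 19628.0*I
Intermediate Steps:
D(A) = sqrt(A)*(60 - A) (D(A) = (10*6 - A)*sqrt(A) = (60 - A)*sqrt(A) = sqrt(A)*(60 - A))
D(-19)*(V + 1522) = (sqrt(-19)*(60 - 1*(-19)))*(-1465 + 1522) = ((I*sqrt(19))*(60 + 19))*57 = ((I*sqrt(19))*79)*57 = (79*I*sqrt(19))*57 = 4503*I*sqrt(19)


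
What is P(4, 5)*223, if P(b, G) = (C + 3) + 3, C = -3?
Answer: 669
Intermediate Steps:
P(b, G) = 3 (P(b, G) = (-3 + 3) + 3 = 0 + 3 = 3)
P(4, 5)*223 = 3*223 = 669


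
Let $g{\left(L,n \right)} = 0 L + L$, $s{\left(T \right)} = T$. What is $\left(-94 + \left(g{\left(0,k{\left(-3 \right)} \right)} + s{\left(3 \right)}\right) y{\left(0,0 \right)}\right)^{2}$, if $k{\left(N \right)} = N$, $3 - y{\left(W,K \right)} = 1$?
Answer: $7744$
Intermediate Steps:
$y{\left(W,K \right)} = 2$ ($y{\left(W,K \right)} = 3 - 1 = 2$)
$g{\left(L,n \right)} = L$ ($g{\left(L,n \right)} = 0 + L = L$)
$\left(-94 + \left(g{\left(0,k{\left(-3 \right)} \right)} + s{\left(3 \right)}\right) y{\left(0,0 \right)}\right)^{2} = \left(-94 + \left(0 + 3\right) 2\right)^{2} = \left(-94 + 3 \cdot 2\right)^{2} = \left(-94 + 6\right)^{2} = \left(-88\right)^{2} = 7744$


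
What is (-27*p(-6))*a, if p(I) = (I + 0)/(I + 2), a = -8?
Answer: 324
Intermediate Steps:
p(I) = I/(2 + I)
(-27*p(-6))*a = -(-162)/(2 - 6)*(-8) = -(-162)/(-4)*(-8) = -(-162)*(-1)/4*(-8) = -27*3/2*(-8) = -81/2*(-8) = 324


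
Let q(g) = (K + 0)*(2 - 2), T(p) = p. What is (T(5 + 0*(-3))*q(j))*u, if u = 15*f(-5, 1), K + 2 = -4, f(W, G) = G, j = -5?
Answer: 0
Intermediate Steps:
K = -6 (K = -2 - 4 = -6)
u = 15 (u = 15*1 = 15)
q(g) = 0 (q(g) = (-6 + 0)*(2 - 2) = -6*0 = 0)
(T(5 + 0*(-3))*q(j))*u = ((5 + 0*(-3))*0)*15 = ((5 + 0)*0)*15 = (5*0)*15 = 0*15 = 0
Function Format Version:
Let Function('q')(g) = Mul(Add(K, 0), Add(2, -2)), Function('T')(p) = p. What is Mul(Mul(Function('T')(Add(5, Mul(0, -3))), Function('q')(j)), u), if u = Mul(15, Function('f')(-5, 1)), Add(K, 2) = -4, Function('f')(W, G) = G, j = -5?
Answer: 0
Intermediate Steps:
K = -6 (K = Add(-2, -4) = -6)
u = 15 (u = Mul(15, 1) = 15)
Function('q')(g) = 0 (Function('q')(g) = Mul(Add(-6, 0), Add(2, -2)) = Mul(-6, 0) = 0)
Mul(Mul(Function('T')(Add(5, Mul(0, -3))), Function('q')(j)), u) = Mul(Mul(Add(5, Mul(0, -3)), 0), 15) = Mul(Mul(Add(5, 0), 0), 15) = Mul(Mul(5, 0), 15) = Mul(0, 15) = 0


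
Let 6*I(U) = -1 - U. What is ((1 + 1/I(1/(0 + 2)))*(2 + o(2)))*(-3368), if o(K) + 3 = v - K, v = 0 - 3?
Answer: -60624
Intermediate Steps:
v = -3
I(U) = -⅙ - U/6 (I(U) = (-1 - U)/6 = -⅙ - U/6)
o(K) = -6 - K (o(K) = -3 + (-3 - K) = -6 - K)
((1 + 1/I(1/(0 + 2)))*(2 + o(2)))*(-3368) = ((1 + 1/(-⅙ - 1/(6*(0 + 2))))*(2 + (-6 - 1*2)))*(-3368) = ((1 + 1/(-⅙ - ⅙/2))*(2 + (-6 - 2)))*(-3368) = ((1 + 1/(-⅙ - ⅙*½))*(2 - 8))*(-3368) = ((1 + 1/(-⅙ - 1/12))*(-6))*(-3368) = ((1 + 1/(-¼))*(-6))*(-3368) = ((1 - 4)*(-6))*(-3368) = -3*(-6)*(-3368) = 18*(-3368) = -60624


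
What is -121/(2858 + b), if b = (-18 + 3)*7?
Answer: -121/2753 ≈ -0.043952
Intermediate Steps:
b = -105 (b = -15*7 = -105)
-121/(2858 + b) = -121/(2858 - 105) = -121/2753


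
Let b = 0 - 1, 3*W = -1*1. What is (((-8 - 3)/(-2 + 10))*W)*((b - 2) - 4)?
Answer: -77/24 ≈ -3.2083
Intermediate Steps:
W = -1/3 (W = (-1*1)/3 = (1/3)*(-1) = -1/3 ≈ -0.33333)
b = -1
(((-8 - 3)/(-2 + 10))*W)*((b - 2) - 4) = (((-8 - 3)/(-2 + 10))*(-1/3))*((-1 - 2) - 4) = (-11/8*(-1/3))*(-3 - 4) = (-11*1/8*(-1/3))*(-7) = -11/8*(-1/3)*(-7) = (11/24)*(-7) = -77/24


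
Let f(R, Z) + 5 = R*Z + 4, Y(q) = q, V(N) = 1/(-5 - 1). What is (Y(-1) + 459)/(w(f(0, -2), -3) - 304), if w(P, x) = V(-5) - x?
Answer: -2748/1807 ≈ -1.5208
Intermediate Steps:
V(N) = -⅙ (V(N) = 1/(-6) = -⅙)
f(R, Z) = -1 + R*Z (f(R, Z) = -5 + (R*Z + 4) = -5 + (4 + R*Z) = -1 + R*Z)
w(P, x) = -⅙ - x
(Y(-1) + 459)/(w(f(0, -2), -3) - 304) = (-1 + 459)/((-⅙ - 1*(-3)) - 304) = 458/((-⅙ + 3) - 304) = 458/(17/6 - 304) = 458/(-1807/6) = 458*(-6/1807) = -2748/1807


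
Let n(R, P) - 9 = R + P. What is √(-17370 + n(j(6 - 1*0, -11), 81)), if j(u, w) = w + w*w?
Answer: I*√17170 ≈ 131.03*I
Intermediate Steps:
j(u, w) = w + w²
n(R, P) = 9 + P + R (n(R, P) = 9 + (R + P) = 9 + (P + R) = 9 + P + R)
√(-17370 + n(j(6 - 1*0, -11), 81)) = √(-17370 + (9 + 81 - 11*(1 - 11))) = √(-17370 + (9 + 81 - 11*(-10))) = √(-17370 + (9 + 81 + 110)) = √(-17370 + 200) = √(-17170) = I*√17170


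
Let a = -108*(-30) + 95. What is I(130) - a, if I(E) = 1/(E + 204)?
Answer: -1113889/334 ≈ -3335.0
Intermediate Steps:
a = 3335 (a = 3240 + 95 = 3335)
I(E) = 1/(204 + E)
I(130) - a = 1/(204 + 130) - 1*3335 = 1/334 - 3335 = -1113889/334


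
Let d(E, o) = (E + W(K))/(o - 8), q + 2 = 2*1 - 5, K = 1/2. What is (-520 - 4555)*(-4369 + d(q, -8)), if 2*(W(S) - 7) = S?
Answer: 1419096875/64 ≈ 2.2173e+7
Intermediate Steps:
K = ½ ≈ 0.50000
W(S) = 7 + S/2
q = -5 (q = -2 + (2*1 - 5) = -2 + (2 - 5) = -2 - 3 = -5)
d(E, o) = (29/4 + E)/(-8 + o) (d(E, o) = (E + (7 + (½)*(½)))/(o - 8) = (E + (7 + ¼))/(-8 + o) = (E + 29/4)/(-8 + o) = (29/4 + E)/(-8 + o))
(-520 - 4555)*(-4369 + d(q, -8)) = (-520 - 4555)*(-4369 + (29/4 - 5)/(-8 - 8)) = -5075*(-4369 + (9/4)/(-16)) = -5075*(-4369 - 1/16*9/4) = -5075*(-4369 - 9/64) = -5075*(-279625/64) = 1419096875/64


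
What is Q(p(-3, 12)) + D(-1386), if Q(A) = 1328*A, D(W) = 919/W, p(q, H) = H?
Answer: 22086377/1386 ≈ 15935.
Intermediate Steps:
Q(p(-3, 12)) + D(-1386) = 1328*12 + 919/(-1386) = 15936 + 919*(-1/1386) = 15936 - 919/1386 = 22086377/1386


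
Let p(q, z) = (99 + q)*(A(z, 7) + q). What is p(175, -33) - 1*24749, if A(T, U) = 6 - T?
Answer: 33887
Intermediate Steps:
p(q, z) = (99 + q)*(6 + q - z) (p(q, z) = (99 + q)*((6 - z) + q) = (99 + q)*(6 + q - z))
p(175, -33) - 1*24749 = (594 + 175² - 99*(-33) + 105*175 - 1*175*(-33)) - 1*24749 = (594 + 30625 + 3267 + 18375 + 5775) - 24749 = 58636 - 24749 = 33887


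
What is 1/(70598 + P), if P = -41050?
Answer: 1/29548 ≈ 3.3843e-5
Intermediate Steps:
1/(70598 + P) = 1/(70598 - 41050) = 1/29548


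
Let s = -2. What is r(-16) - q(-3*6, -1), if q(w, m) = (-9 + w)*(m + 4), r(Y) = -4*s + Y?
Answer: 73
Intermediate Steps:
r(Y) = 8 + Y (r(Y) = -4*(-2) + Y = 8 + Y)
q(w, m) = (-9 + w)*(4 + m)
r(-16) - q(-3*6, -1) = (8 - 16) - (-36 - 9*(-1) + 4*(-3*6) - (-3)*6) = -8 - (-36 + 9 + 4*(-18) - 1*(-18)) = -8 - (-36 + 9 - 72 + 18) = -8 - 1*(-81) = -8 + 81 = 73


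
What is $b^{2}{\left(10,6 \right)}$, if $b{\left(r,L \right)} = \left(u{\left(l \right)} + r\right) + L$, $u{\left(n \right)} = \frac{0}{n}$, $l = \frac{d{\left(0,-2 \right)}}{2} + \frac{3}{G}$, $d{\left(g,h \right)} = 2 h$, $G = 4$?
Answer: $256$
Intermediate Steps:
$l = - \frac{5}{4}$ ($l = \frac{2 \left(-2\right)}{2} + \frac{3}{4} = \left(-4\right) \frac{1}{2} + 3 \cdot \frac{1}{4} = -2 + \frac{3}{4} = - \frac{5}{4} \approx -1.25$)
$u{\left(n \right)} = 0$
$b{\left(r,L \right)} = L + r$ ($b{\left(r,L \right)} = \left(0 + r\right) + L = r + L = L + r$)
$b^{2}{\left(10,6 \right)} = \left(6 + 10\right)^{2} = 16^{2} = 256$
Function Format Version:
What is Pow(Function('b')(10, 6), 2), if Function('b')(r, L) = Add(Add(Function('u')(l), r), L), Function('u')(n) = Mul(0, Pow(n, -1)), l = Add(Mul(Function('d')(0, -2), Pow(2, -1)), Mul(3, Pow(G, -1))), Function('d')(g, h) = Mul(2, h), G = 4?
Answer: 256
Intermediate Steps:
l = Rational(-5, 4) (l = Add(Mul(Mul(2, -2), Pow(2, -1)), Mul(3, Pow(4, -1))) = Add(Mul(-4, Rational(1, 2)), Mul(3, Rational(1, 4))) = Add(-2, Rational(3, 4)) = Rational(-5, 4) ≈ -1.2500)
Function('u')(n) = 0
Function('b')(r, L) = Add(L, r) (Function('b')(r, L) = Add(Add(0, r), L) = Add(r, L) = Add(L, r))
Pow(Function('b')(10, 6), 2) = Pow(Add(6, 10), 2) = Pow(16, 2) = 256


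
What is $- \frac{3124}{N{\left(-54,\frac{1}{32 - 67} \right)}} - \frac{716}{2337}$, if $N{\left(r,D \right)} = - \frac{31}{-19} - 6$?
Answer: $\frac{138655544}{193971} \approx 714.83$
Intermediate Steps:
$N{\left(r,D \right)} = - \frac{83}{19}$ ($N{\left(r,D \right)} = \left(-31\right) \left(- \frac{1}{19}\right) - 6 = \frac{31}{19} - 6 = - \frac{83}{19}$)
$- \frac{3124}{N{\left(-54,\frac{1}{32 - 67} \right)}} - \frac{716}{2337} = - \frac{3124}{- \frac{83}{19}} - \frac{716}{2337} = \left(-3124\right) \left(- \frac{19}{83}\right) - \frac{716}{2337} = \frac{59356}{83} - \frac{716}{2337} = \frac{138655544}{193971}$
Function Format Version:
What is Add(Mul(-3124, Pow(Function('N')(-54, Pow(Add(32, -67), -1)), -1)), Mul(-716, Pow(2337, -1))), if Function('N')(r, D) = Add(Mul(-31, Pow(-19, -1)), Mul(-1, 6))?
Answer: Rational(138655544, 193971) ≈ 714.83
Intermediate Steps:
Function('N')(r, D) = Rational(-83, 19) (Function('N')(r, D) = Add(Mul(-31, Rational(-1, 19)), -6) = Add(Rational(31, 19), -6) = Rational(-83, 19))
Add(Mul(-3124, Pow(Function('N')(-54, Pow(Add(32, -67), -1)), -1)), Mul(-716, Pow(2337, -1))) = Add(Mul(-3124, Pow(Rational(-83, 19), -1)), Mul(-716, Pow(2337, -1))) = Add(Mul(-3124, Rational(-19, 83)), Mul(-716, Rational(1, 2337))) = Add(Rational(59356, 83), Rational(-716, 2337)) = Rational(138655544, 193971)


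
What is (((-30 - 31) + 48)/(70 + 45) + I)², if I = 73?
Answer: 70257924/13225 ≈ 5312.5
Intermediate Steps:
(((-30 - 31) + 48)/(70 + 45) + I)² = (((-30 - 31) + 48)/(70 + 45) + 73)² = ((-61 + 48)/115 + 73)² = (-13*1/115 + 73)² = (-13/115 + 73)² = (8382/115)² = 70257924/13225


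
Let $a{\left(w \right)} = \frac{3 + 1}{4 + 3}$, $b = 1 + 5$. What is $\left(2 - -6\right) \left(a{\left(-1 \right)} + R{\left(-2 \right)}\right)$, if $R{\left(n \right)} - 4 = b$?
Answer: $\frac{592}{7} \approx 84.571$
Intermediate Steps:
$b = 6$
$R{\left(n \right)} = 10$ ($R{\left(n \right)} = 4 + 6 = 10$)
$a{\left(w \right)} = \frac{4}{7}$
$\left(2 - -6\right) \left(a{\left(-1 \right)} + R{\left(-2 \right)}\right) = \left(2 - -6\right) \left(\frac{4}{7} + 10\right) = \left(2 + 6\right) \frac{74}{7} = 8 \cdot \frac{74}{7} = \frac{592}{7}$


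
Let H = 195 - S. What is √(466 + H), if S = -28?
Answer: √689 ≈ 26.249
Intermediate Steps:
H = 223 (H = 195 - 1*(-28) = 195 + 28 = 223)
√(466 + H) = √(466 + 223) = √689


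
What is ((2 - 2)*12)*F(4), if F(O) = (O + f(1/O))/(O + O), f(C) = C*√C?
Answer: 0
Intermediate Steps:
f(C) = C^(3/2)
F(O) = (O + (1/O)^(3/2))/(2*O) (F(O) = (O + (1/O)^(3/2))/(O + O) = (O + (1/O)^(3/2))/((2*O)) = (O + (1/O)^(3/2))*(1/(2*O)) = (O + (1/O)^(3/2))/(2*O))
((2 - 2)*12)*F(4) = ((2 - 2)*12)*((½)*(4 + (1/4)^(3/2))/4) = (0*12)*((½)*(¼)*(4 + (¼)^(3/2))) = 0*((½)*(¼)*(4 + ⅛)) = 0*((½)*(¼)*(33/8)) = 0*(33/64) = 0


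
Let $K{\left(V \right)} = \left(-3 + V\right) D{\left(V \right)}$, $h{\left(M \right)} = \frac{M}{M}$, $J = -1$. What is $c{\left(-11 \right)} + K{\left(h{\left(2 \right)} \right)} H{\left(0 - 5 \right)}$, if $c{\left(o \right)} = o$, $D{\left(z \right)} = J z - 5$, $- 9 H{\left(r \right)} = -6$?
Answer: $-3$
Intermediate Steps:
$H{\left(r \right)} = \frac{2}{3}$ ($H{\left(r \right)} = \left(- \frac{1}{9}\right) \left(-6\right) = \frac{2}{3}$)
$D{\left(z \right)} = -5 - z$ ($D{\left(z \right)} = - z - 5 = -5 - z$)
$h{\left(M \right)} = 1$
$K{\left(V \right)} = \left(-5 - V\right) \left(-3 + V\right)$ ($K{\left(V \right)} = \left(-3 + V\right) \left(-5 - V\right) = \left(-5 - V\right) \left(-3 + V\right)$)
$c{\left(-11 \right)} + K{\left(h{\left(2 \right)} \right)} H{\left(0 - 5 \right)} = -11 + - \left(-3 + 1\right) \left(5 + 1\right) \frac{2}{3} = -11 + \left(-1\right) \left(-2\right) 6 \cdot \frac{2}{3} = -11 + 12 \cdot \frac{2}{3} = -11 + 8 = -3$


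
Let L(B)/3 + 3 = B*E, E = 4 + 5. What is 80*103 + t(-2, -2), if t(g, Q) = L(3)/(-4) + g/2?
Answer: 8221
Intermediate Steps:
E = 9
L(B) = -9 + 27*B (L(B) = -9 + 3*(B*9) = -9 + 3*(9*B) = -9 + 27*B)
t(g, Q) = -18 + g/2 (t(g, Q) = (-9 + 27*3)/(-4) + g/2 = (-9 + 81)*(-¼) + g*(½) = 72*(-¼) + g/2 = -18 + g/2)
80*103 + t(-2, -2) = 80*103 + (-18 + (½)*(-2)) = 8240 + (-18 - 1) = 8240 - 19 = 8221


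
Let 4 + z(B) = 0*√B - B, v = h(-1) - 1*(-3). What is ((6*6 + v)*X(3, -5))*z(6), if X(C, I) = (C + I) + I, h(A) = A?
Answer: 2660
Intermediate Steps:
v = 2 (v = -1 - 1*(-3) = -1 + 3 = 2)
z(B) = -4 - B (z(B) = -4 + (0*√B - B) = -4 + (0 - B) = -4 - B)
X(C, I) = C + 2*I
((6*6 + v)*X(3, -5))*z(6) = ((6*6 + 2)*(3 + 2*(-5)))*(-4 - 1*6) = ((36 + 2)*(3 - 10))*(-4 - 6) = (38*(-7))*(-10) = -266*(-10) = 2660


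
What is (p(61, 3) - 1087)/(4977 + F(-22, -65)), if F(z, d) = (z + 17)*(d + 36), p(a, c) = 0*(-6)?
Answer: -1087/5122 ≈ -0.21222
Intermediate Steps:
p(a, c) = 0
F(z, d) = (17 + z)*(36 + d)
(p(61, 3) - 1087)/(4977 + F(-22, -65)) = (0 - 1087)/(4977 + (612 + 17*(-65) + 36*(-22) - 65*(-22))) = -1087/(4977 + (612 - 1105 - 792 + 1430)) = -1087/(4977 + 145) = -1087/5122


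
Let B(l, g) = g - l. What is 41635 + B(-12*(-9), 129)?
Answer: 41656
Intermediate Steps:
41635 + B(-12*(-9), 129) = 41635 + (129 - (-12)*(-9)) = 41635 + (129 - 1*108) = 41635 + (129 - 108) = 41635 + 21 = 41656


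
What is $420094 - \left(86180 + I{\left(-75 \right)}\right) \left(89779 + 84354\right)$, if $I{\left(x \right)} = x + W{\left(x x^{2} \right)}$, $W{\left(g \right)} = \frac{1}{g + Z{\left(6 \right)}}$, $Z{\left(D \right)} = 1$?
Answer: $- \frac{6325284233352121}{421874} \approx -1.4993 \cdot 10^{10}$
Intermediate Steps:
$W{\left(g \right)} = \frac{1}{1 + g}$ ($W{\left(g \right)} = \frac{1}{g + 1} = \frac{1}{1 + g}$)
$I{\left(x \right)} = x + \frac{1}{1 + x^{3}}$ ($I{\left(x \right)} = x + \frac{1}{1 + x x^{2}} = x + \frac{1}{1 + x^{3}}$)
$420094 - \left(86180 + I{\left(-75 \right)}\right) \left(89779 + 84354\right) = 420094 - \left(86180 + \frac{1 - 75 + \left(-75\right)^{4}}{1 + \left(-75\right)^{3}}\right) \left(89779 + 84354\right) = 420094 - \left(86180 + \frac{1 - 75 + 31640625}{1 - 421875}\right) 174133 = 420094 - \left(86180 + \frac{1}{-421874} \cdot 31640551\right) 174133 = 420094 - \left(86180 - \frac{31640551}{421874}\right) 174133 = 420094 - \frac{36325460769}{421874} \cdot 174133 = 420094 - \frac{6325461460088277}{421874} = - \frac{6325284233352121}{421874}$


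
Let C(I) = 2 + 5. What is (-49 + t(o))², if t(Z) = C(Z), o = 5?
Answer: 1764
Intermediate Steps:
C(I) = 7
t(Z) = 7
(-49 + t(o))² = (-49 + 7)² = (-42)² = 1764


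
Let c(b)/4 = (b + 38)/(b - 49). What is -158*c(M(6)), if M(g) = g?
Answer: 27808/43 ≈ 646.70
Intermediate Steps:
c(b) = 4*(38 + b)/(-49 + b) (c(b) = 4*((b + 38)/(b - 49)) = 4*((38 + b)/(-49 + b)) = 4*(38 + b)/(-49 + b))
-158*c(M(6)) = -158*4*(38 + 6)/(-49 + 6) = -158*4*44/(-43) = -158*4*(-1/43)*44 = -158*(-176)/43 = -1*(-27808/43) = 27808/43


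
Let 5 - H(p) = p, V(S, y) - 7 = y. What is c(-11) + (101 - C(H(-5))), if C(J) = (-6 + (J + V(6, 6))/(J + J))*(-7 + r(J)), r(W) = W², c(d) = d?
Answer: 10821/20 ≈ 541.05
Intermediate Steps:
V(S, y) = 7 + y
H(p) = 5 - p
C(J) = (-7 + J²)*(-6 + (13 + J)/(2*J)) (C(J) = (-6 + (J + (7 + 6))/(J + J))*(-7 + J²) = (-6 + (J + 13)/((2*J)))*(-7 + J²) = (-6 + (13 + J)*(1/(2*J)))*(-7 + J²) = (-6 + (13 + J)/(2*J))*(-7 + J²) = (-7 + J²)*(-6 + (13 + J)/(2*J)))
c(-11) + (101 - C(H(-5))) = -11 + (101 - (-91 + 13*(5 - 1*(-5))² - 11*(5 - 1*(-5))*(-7 + (5 - 1*(-5))²))/(2*(5 - 1*(-5)))) = -11 + (101 - (-91 + 13*(5 + 5)² - 11*(5 + 5)*(-7 + (5 + 5)²))/(2*(5 + 5))) = -11 + (101 - (-91 + 13*10² - 11*10*(-7 + 10²))/(2*10)) = -11 + (101 - (-91 + 13*100 - 11*10*(-7 + 100))/(2*10)) = -11 + (101 - (-91 + 1300 - 11*10*93)/(2*10)) = -11 + (101 - (-91 + 1300 - 10230)/(2*10)) = -11 + (101 - (-9021)/(2*10)) = -11 + (101 - 1*(-9021/20)) = -11 + (101 + 9021/20) = -11 + 11041/20 = 10821/20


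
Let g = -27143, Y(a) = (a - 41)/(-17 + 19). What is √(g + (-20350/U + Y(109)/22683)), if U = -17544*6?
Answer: I*√119401683900254504230/66325092 ≈ 164.75*I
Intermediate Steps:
Y(a) = -41/2 + a/2 (Y(a) = (-41 + a)/2 = (-41 + a)*(½) = -41/2 + a/2)
U = -105264 (U = -2924*36 = -105264)
√(g + (-20350/U + Y(109)/22683)) = √(-27143 + (-20350/(-105264) + (-41/2 + (½)*109)/22683)) = √(-27143 + (-20350*(-1/105264) + (-41/2 + 109/2)*(1/22683))) = √(-27143 + (10175/52632 + 34*(1/22683))) = √(-27143 + (10175/52632 + 34/22683)) = √(-27143 + 77529671/397950552) = √(-10801494303265/397950552) = I*√119401683900254504230/66325092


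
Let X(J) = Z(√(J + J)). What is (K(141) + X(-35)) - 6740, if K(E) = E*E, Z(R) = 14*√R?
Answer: 13141 + 14*(-70)^(¼) ≈ 13170.0 + 28.634*I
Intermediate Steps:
K(E) = E²
X(J) = 14*2^(¼)*J^(¼) (X(J) = 14*√(√(J + J)) = 14*√(√(2*J)) = 14*√(√2*√J) = 14*(2^(¼)*J^(¼)) = 14*2^(¼)*J^(¼))
(K(141) + X(-35)) - 6740 = (141² + 14*2^(¼)*(-35)^(¼)) - 6740 = (19881 + 14*(-70)^(¼)) - 6740 = 13141 + 14*(-70)^(¼)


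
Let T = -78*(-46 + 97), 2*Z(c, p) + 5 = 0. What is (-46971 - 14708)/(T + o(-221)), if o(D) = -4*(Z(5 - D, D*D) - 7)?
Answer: 61679/3940 ≈ 15.655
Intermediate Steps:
Z(c, p) = -5/2 (Z(c, p) = -5/2 + (1/2)*0 = -5/2 + 0 = -5/2)
T = -3978 (T = -78*51 = -3978)
o(D) = 38 (o(D) = -4*(-5/2 - 7) = -4*(-19/2) = 38)
(-46971 - 14708)/(T + o(-221)) = (-46971 - 14708)/(-3978 + 38) = -61679/(-3940) = -61679*(-1/3940) = 61679/3940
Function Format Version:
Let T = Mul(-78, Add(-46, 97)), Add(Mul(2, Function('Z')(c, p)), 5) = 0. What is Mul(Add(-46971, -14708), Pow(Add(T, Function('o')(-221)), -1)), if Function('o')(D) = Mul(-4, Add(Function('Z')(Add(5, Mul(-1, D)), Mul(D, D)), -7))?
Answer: Rational(61679, 3940) ≈ 15.655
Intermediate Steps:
Function('Z')(c, p) = Rational(-5, 2) (Function('Z')(c, p) = Add(Rational(-5, 2), Mul(Rational(1, 2), 0)) = Add(Rational(-5, 2), 0) = Rational(-5, 2))
T = -3978 (T = Mul(-78, 51) = -3978)
Function('o')(D) = 38 (Function('o')(D) = Mul(-4, Add(Rational(-5, 2), -7)) = Mul(-4, Rational(-19, 2)) = 38)
Mul(Add(-46971, -14708), Pow(Add(T, Function('o')(-221)), -1)) = Mul(Add(-46971, -14708), Pow(Add(-3978, 38), -1)) = Mul(-61679, Pow(-3940, -1)) = Mul(-61679, Rational(-1, 3940)) = Rational(61679, 3940)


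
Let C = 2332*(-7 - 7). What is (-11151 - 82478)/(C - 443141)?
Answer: 93629/475789 ≈ 0.19679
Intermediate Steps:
C = -32648 (C = 2332*(-14) = -32648)
(-11151 - 82478)/(C - 443141) = (-11151 - 82478)/(-32648 - 443141) = -93629/(-475789) = -93629*(-1/475789) = 93629/475789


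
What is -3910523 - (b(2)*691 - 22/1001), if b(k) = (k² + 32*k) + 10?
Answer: -360762309/91 ≈ -3.9644e+6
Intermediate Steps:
b(k) = 10 + k² + 32*k
-3910523 - (b(2)*691 - 22/1001) = -3910523 - ((10 + 2² + 32*2)*691 - 22/1001) = -3910523 - ((10 + 4 + 64)*691 - 22*1/1001) = -3910523 - (78*691 - 2/91) = -3910523 - (53898 - 2/91) = -3910523 - 1*4904716/91 = -3910523 - 4904716/91 = -360762309/91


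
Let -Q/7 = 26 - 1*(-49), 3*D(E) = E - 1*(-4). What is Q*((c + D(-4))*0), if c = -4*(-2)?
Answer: 0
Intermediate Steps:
D(E) = 4/3 + E/3 (D(E) = (E - 1*(-4))/3 = (E + 4)/3 = (4 + E)/3 = 4/3 + E/3)
c = 8
Q = -525 (Q = -7*(26 - 1*(-49)) = -7*(26 + 49) = -7*75 = -525)
Q*((c + D(-4))*0) = -525*(8 + (4/3 + (⅓)*(-4)))*0 = -525*(8 + (4/3 - 4/3))*0 = -525*(8 + 0)*0 = -4200*0 = -525*0 = 0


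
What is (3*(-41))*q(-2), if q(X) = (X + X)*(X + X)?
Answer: -1968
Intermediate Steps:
q(X) = 4*X² (q(X) = (2*X)*(2*X) = 4*X²)
(3*(-41))*q(-2) = (3*(-41))*(4*(-2)²) = -492*4 = -123*16 = -1968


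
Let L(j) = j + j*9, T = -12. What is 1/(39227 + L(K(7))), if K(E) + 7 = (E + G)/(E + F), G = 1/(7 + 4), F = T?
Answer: 11/430571 ≈ 2.5547e-5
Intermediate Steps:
F = -12
G = 1/11 ≈ 0.090909
K(E) = -7 + (1/11 + E)/(-12 + E) (K(E) = -7 + (E + 1/11)/(E - 12) = -7 + (1/11 + E)/(-12 + E))
L(j) = 10*j (L(j) = j + 9*j = 10*j)
1/(39227 + L(K(7))) = 1/(39227 + 10*((925 - 66*7)/(11*(-12 + 7)))) = 1/(39227 + 10*((1/11)*(925 - 462)/(-5))) = 1/(39227 + 10*((1/11)*(-⅕)*463)) = 1/(39227 + 10*(-463/55)) = 1/(39227 - 926/11) = 1/(430571/11) = 11/430571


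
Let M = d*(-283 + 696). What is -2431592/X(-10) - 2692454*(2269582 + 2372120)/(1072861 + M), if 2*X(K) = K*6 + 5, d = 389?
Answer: -2382403763698/237215 ≈ -1.0043e+7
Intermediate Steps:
M = 160657 (M = 389*(-283 + 696) = 389*413 = 160657)
X(K) = 5/2 + 3*K (X(K) = (K*6 + 5)/2 = (6*K + 5)/2 = (5 + 6*K)/2 = 5/2 + 3*K)
-2431592/X(-10) - 2692454*(2269582 + 2372120)/(1072861 + M) = -2431592/(5/2 + 3*(-10)) - 2692454*(2269582 + 2372120)/(1072861 + 160657) = -2431592/(5/2 - 30) - 2692454/(1233518/4641702) = -2431592/(-55/2) - 2692454/(1233518*(1/4641702)) = -2431592*(-2/55) - 2692454/47443/178527 = 4863184/55 - 2692454*178527/47443 = 4863184/55 - 480675735258/47443 = -2382403763698/237215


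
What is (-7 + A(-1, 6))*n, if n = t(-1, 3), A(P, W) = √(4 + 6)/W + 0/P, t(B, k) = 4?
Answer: -28 + 2*√10/3 ≈ -25.892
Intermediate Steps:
A(P, W) = √10/W (A(P, W) = √10/W + 0 = √10/W)
n = 4
(-7 + A(-1, 6))*n = (-7 + √10/6)*4 = -28 + 2*√10/3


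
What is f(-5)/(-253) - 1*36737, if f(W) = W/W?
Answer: -9294462/253 ≈ -36737.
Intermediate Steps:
f(W) = 1
f(-5)/(-253) - 1*36737 = 1/(-253) - 1*36737 = 1*(-1/253) - 36737 = -1/253 - 36737 = -9294462/253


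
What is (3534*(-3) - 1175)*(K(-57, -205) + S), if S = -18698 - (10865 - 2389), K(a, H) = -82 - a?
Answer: 320322623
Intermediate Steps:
S = -27174 (S = -18698 - 1*8476 = -18698 - 8476 = -27174)
(3534*(-3) - 1175)*(K(-57, -205) + S) = (3534*(-3) - 1175)*((-82 - 1*(-57)) - 27174) = (-10602 - 1175)*((-82 + 57) - 27174) = -11777*(-25 - 27174) = -11777*(-27199) = 320322623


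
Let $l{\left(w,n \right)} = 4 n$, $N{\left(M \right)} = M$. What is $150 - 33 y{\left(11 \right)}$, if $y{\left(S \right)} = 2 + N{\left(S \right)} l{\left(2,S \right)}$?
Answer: $-15888$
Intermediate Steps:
$y{\left(S \right)} = 2 + 4 S^{2}$ ($y{\left(S \right)} = 2 + S 4 S = 2 + 4 S^{2}$)
$150 - 33 y{\left(11 \right)} = 150 - 33 \left(2 + 4 \cdot 11^{2}\right) = 150 - 33 \left(2 + 4 \cdot 121\right) = 150 - 33 \left(2 + 484\right) = 150 - 16038 = -15888$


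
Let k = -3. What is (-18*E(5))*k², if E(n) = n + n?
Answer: -1620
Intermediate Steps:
E(n) = 2*n
(-18*E(5))*k² = -36*5*(-3)² = -18*10*9 = -180*9 = -1620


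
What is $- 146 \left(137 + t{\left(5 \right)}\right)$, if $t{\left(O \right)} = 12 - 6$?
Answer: $-20878$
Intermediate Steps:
$t{\left(O \right)} = 6$
$- 146 \left(137 + t{\left(5 \right)}\right) = - 146 \left(137 + 6\right) = \left(-146\right) 143 = -20878$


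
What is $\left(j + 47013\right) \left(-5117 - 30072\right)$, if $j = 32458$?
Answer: $-2796505019$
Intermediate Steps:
$\left(j + 47013\right) \left(-5117 - 30072\right) = \left(32458 + 47013\right) \left(-5117 - 30072\right) = 79471 \left(-35189\right) = -2796505019$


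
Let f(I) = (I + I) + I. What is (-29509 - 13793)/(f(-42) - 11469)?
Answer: 14434/3865 ≈ 3.7345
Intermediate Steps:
f(I) = 3*I (f(I) = 2*I + I = 3*I)
(-29509 - 13793)/(f(-42) - 11469) = (-29509 - 13793)/(3*(-42) - 11469) = -43302/(-126 - 11469) = -43302/(-11595) = -43302*(-1/11595) = 14434/3865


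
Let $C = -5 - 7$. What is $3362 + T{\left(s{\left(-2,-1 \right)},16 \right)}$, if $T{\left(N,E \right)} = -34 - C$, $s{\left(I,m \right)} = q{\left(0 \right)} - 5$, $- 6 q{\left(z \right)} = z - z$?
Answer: $3340$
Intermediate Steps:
$q{\left(z \right)} = 0$ ($q{\left(z \right)} = - \frac{z - z}{6} = \left(- \frac{1}{6}\right) 0 = 0$)
$C = -12$
$s{\left(I,m \right)} = -5$ ($s{\left(I,m \right)} = 0 - 5 = -5$)
$T{\left(N,E \right)} = -22$ ($T{\left(N,E \right)} = -34 - -12 = -34 + 12 = -22$)
$3362 + T{\left(s{\left(-2,-1 \right)},16 \right)} = 3362 - 22 = 3340$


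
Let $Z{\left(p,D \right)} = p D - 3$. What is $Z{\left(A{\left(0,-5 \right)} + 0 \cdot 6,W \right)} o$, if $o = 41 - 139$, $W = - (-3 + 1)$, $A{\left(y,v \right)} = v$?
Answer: $1274$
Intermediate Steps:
$W = 2$ ($W = \left(-1\right) \left(-2\right) = 2$)
$Z{\left(p,D \right)} = -3 + D p$ ($Z{\left(p,D \right)} = D p - 3 = -3 + D p$)
$o = -98$
$Z{\left(A{\left(0,-5 \right)} + 0 \cdot 6,W \right)} o = \left(-3 + 2 \left(-5 + 0 \cdot 6\right)\right) \left(-98\right) = \left(-3 + 2 \left(-5 + 0\right)\right) \left(-98\right) = \left(-3 + 2 \left(-5\right)\right) \left(-98\right) = \left(-3 - 10\right) \left(-98\right) = \left(-13\right) \left(-98\right) = 1274$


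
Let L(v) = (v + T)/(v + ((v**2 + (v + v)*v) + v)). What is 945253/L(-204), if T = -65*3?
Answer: -39209094440/133 ≈ -2.9480e+8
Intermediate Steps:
T = -195
L(v) = (-195 + v)/(2*v + 3*v**2) (L(v) = (v - 195)/(v + ((v**2 + (v + v)*v) + v)) = (-195 + v)/(v + ((v**2 + (2*v)*v) + v)) = (-195 + v)/(v + ((v**2 + 2*v**2) + v)) = (-195 + v)/(v + (3*v**2 + v)) = (-195 + v)/(v + (v + 3*v**2)) = (-195 + v)/(2*v + 3*v**2))
945253/L(-204) = 945253/(((-195 - 204)/((-204)*(2 + 3*(-204))))) = 945253/((-1/204*(-399)/(2 - 612))) = 945253/((-1/204*(-399)/(-610))) = 945253/((-1/204*(-1/610)*(-399))) = 945253/(-133/41480) = 945253*(-41480/133) = -39209094440/133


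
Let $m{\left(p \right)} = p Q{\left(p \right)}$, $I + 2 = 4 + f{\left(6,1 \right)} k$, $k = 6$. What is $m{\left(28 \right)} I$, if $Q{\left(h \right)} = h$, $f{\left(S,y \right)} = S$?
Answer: $29792$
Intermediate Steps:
$I = 38$ ($I = -2 + \left(4 + 6 \cdot 6\right) = -2 + \left(4 + 36\right) = -2 + 40 = 38$)
$m{\left(p \right)} = p^{2}$ ($m{\left(p \right)} = p p = p^{2}$)
$m{\left(28 \right)} I = 28^{2} \cdot 38 = 784 \cdot 38 = 29792$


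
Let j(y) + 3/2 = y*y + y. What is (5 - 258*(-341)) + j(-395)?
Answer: 487223/2 ≈ 2.4361e+5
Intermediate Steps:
j(y) = -3/2 + y + y**2 (j(y) = -3/2 + (y*y + y) = -3/2 + (y**2 + y) = -3/2 + (y + y**2) = -3/2 + y + y**2)
(5 - 258*(-341)) + j(-395) = (5 - 258*(-341)) + (-3/2 - 395 + (-395)**2) = (5 + 87978) + (-3/2 - 395 + 156025) = 87983 + 311257/2 = 487223/2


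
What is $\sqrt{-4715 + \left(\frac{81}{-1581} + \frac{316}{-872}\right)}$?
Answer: $\frac{i \sqrt{62237768243974}}{114886} \approx 68.669 i$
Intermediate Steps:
$\sqrt{-4715 + \left(\frac{81}{-1581} + \frac{316}{-872}\right)} = \sqrt{-4715 + \left(81 \left(- \frac{1}{1581}\right) + 316 \left(- \frac{1}{872}\right)\right)} = \sqrt{-4715 - \frac{47519}{114886}} = \sqrt{- \frac{541735009}{114886}} = \frac{i \sqrt{62237768243974}}{114886}$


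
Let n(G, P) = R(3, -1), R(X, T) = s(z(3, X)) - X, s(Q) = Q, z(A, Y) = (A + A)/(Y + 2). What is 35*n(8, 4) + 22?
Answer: -41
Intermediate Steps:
z(A, Y) = 2*A/(2 + Y) (z(A, Y) = (2*A)/(2 + Y) = 2*A/(2 + Y))
R(X, T) = -X + 6/(2 + X) (R(X, T) = 2*3/(2 + X) - X = 6/(2 + X) - X = -X + 6/(2 + X))
n(G, P) = -9/5 (n(G, P) = (6 - 1*3*(2 + 3))/(2 + 3) = (6 - 1*3*5)/5 = (6 - 15)/5 = (⅕)*(-9) = -9/5)
35*n(8, 4) + 22 = 35*(-9/5) + 22 = -63 + 22 = -41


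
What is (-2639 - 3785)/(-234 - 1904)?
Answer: 3212/1069 ≈ 3.0047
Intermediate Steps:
(-2639 - 3785)/(-234 - 1904) = -6424/(-2138) = -6424*(-1/2138) = 3212/1069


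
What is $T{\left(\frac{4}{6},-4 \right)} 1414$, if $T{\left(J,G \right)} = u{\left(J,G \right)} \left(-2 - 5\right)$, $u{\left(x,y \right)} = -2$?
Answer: $19796$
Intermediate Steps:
$T{\left(J,G \right)} = 14$ ($T{\left(J,G \right)} = - 2 \left(-2 - 5\right) = \left(-2\right) \left(-7\right) = 14$)
$T{\left(\frac{4}{6},-4 \right)} 1414 = 14 \cdot 1414 = 19796$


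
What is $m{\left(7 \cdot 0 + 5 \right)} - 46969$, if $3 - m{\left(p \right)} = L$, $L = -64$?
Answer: $-46902$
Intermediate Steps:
$m{\left(p \right)} = 67$ ($m{\left(p \right)} = 3 - -64 = 3 + 64 = 67$)
$m{\left(7 \cdot 0 + 5 \right)} - 46969 = 67 - 46969 = -46902$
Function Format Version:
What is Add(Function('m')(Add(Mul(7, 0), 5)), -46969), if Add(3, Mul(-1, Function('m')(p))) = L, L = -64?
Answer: -46902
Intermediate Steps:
Function('m')(p) = 67 (Function('m')(p) = Add(3, Mul(-1, -64)) = Add(3, 64) = 67)
Add(Function('m')(Add(Mul(7, 0), 5)), -46969) = Add(67, -46969) = -46902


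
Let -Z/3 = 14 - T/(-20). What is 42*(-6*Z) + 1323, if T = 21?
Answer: 63504/5 ≈ 12701.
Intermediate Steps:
Z = -903/20 (Z = -3*(14 - 21/(-20)) = -3*(14 - 21*(-1)/20) = -3*(14 - 1*(-21/20)) = -3*(14 + 21/20) = -3*301/20 = -903/20 ≈ -45.150)
42*(-6*Z) + 1323 = 42*(-6*(-903/20)) + 1323 = 42*(2709/10) + 1323 = 56889/5 + 1323 = 63504/5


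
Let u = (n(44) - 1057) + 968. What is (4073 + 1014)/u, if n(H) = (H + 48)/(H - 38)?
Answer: -15261/221 ≈ -69.054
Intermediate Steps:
n(H) = (48 + H)/(-38 + H)
u = -221/3 (u = ((48 + 44)/(-38 + 44) - 1057) + 968 = (92/6 - 1057) + 968 = ((⅙)*92 - 1057) + 968 = (46/3 - 1057) + 968 = -3125/3 + 968 = -221/3 ≈ -73.667)
(4073 + 1014)/u = (4073 + 1014)/(-221/3) = 5087*(-3/221) = -15261/221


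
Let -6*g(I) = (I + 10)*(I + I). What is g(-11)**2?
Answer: 121/9 ≈ 13.444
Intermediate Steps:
g(I) = -I*(10 + I)/3 (g(I) = -(I + 10)*(I + I)/6 = -(10 + I)*2*I/6 = -I*(10 + I)/3)
g(-11)**2 = (-1/3*(-11)*(10 - 11))**2 = (-1/3*(-11)*(-1))**2 = (-11/3)**2 = 121/9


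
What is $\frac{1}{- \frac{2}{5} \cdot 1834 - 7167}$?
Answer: $- \frac{5}{39503} \approx -0.00012657$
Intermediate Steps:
$\frac{1}{- \frac{2}{5} \cdot 1834 - 7167} = \frac{1}{\left(-2\right) \frac{1}{5} \cdot 1834 - 7167} = \frac{1}{\left(- \frac{2}{5}\right) 1834 - 7167} = \frac{1}{- \frac{3668}{5} - 7167} = \frac{1}{- \frac{39503}{5}} = - \frac{5}{39503}$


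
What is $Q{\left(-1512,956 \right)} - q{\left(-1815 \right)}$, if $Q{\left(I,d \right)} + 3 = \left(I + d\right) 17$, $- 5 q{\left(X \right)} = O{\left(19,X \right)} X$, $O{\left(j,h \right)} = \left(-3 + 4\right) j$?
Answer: $-16352$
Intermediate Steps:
$O{\left(j,h \right)} = j$ ($O{\left(j,h \right)} = 1 j = j$)
$q{\left(X \right)} = - \frac{19 X}{5}$
$Q{\left(I,d \right)} = -3 + 17 I + 17 d$ ($Q{\left(I,d \right)} = -3 + \left(I + d\right) 17 = -3 + \left(17 I + 17 d\right) = -3 + 17 I + 17 d$)
$Q{\left(-1512,956 \right)} - q{\left(-1815 \right)} = \left(-3 + 17 \left(-1512\right) + 17 \cdot 956\right) - \left(- \frac{19}{5}\right) \left(-1815\right) = \left(-3 - 25704 + 16252\right) - 6897 = -9455 - 6897 = -16352$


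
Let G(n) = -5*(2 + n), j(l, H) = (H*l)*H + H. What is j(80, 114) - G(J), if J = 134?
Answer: 1040474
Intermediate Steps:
j(l, H) = H + l*H² (j(l, H) = l*H² + H = H + l*H²)
G(n) = -10 - 5*n
j(80, 114) - G(J) = 114*(1 + 114*80) - (-10 - 5*134) = 114*(1 + 9120) - (-10 - 670) = 114*9121 - 1*(-680) = 1039794 + 680 = 1040474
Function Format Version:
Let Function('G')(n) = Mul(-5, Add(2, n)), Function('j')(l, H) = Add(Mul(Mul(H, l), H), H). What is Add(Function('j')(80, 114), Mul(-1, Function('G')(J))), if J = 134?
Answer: 1040474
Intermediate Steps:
Function('j')(l, H) = Add(H, Mul(l, Pow(H, 2))) (Function('j')(l, H) = Add(Mul(l, Pow(H, 2)), H) = Add(H, Mul(l, Pow(H, 2))))
Function('G')(n) = Add(-10, Mul(-5, n))
Add(Function('j')(80, 114), Mul(-1, Function('G')(J))) = Add(Mul(114, Add(1, Mul(114, 80))), Mul(-1, Add(-10, Mul(-5, 134)))) = Add(Mul(114, Add(1, 9120)), Mul(-1, Add(-10, -670))) = Add(Mul(114, 9121), Mul(-1, -680)) = Add(1039794, 680) = 1040474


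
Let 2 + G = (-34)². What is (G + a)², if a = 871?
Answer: 4100625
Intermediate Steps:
G = 1154 (G = -2 + (-34)² = -2 + 1156 = 1154)
(G + a)² = (1154 + 871)² = 2025² = 4100625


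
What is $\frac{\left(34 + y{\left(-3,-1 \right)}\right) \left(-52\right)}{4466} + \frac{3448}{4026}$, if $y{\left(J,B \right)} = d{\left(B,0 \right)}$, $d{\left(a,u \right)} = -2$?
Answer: $\frac{197716}{408639} \approx 0.48384$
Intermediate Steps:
$y{\left(J,B \right)} = -2$
$\frac{\left(34 + y{\left(-3,-1 \right)}\right) \left(-52\right)}{4466} + \frac{3448}{4026} = \frac{\left(34 - 2\right) \left(-52\right)}{4466} + \frac{3448}{4026} = 32 \left(-52\right) \frac{1}{4466} + 3448 \cdot \frac{1}{4026} = \left(-1664\right) \frac{1}{4466} + \frac{1724}{2013} = - \frac{832}{2233} + \frac{1724}{2013} = \frac{197716}{408639}$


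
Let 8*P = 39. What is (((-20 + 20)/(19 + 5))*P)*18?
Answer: 0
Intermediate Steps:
P = 39/8 (P = (1/8)*39 = 39/8 ≈ 4.8750)
(((-20 + 20)/(19 + 5))*P)*18 = (((-20 + 20)/(19 + 5))*(39/8))*18 = ((0/24)*(39/8))*18 = ((0*(1/24))*(39/8))*18 = (0*(39/8))*18 = 0*18 = 0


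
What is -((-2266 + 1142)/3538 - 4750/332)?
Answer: 4294667/293654 ≈ 14.625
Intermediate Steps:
-((-2266 + 1142)/3538 - 4750/332) = -(-1124*1/3538 - 4750*1/332) = -(-562/1769 - 2375/166) = -1*(-4294667/293654) = 4294667/293654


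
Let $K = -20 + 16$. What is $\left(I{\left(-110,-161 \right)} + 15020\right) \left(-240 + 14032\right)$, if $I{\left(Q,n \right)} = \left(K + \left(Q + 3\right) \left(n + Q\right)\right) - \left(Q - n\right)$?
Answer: $606323904$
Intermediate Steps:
$K = -4$
$I{\left(Q,n \right)} = -4 + n - Q + \left(3 + Q\right) \left(Q + n\right)$ ($I{\left(Q,n \right)} = \left(-4 + \left(Q + 3\right) \left(n + Q\right)\right) - \left(Q - n\right) = \left(-4 + \left(3 + Q\right) \left(Q + n\right)\right) - \left(Q - n\right) = -4 + n - Q + \left(3 + Q\right) \left(Q + n\right)$)
$\left(I{\left(-110,-161 \right)} + 15020\right) \left(-240 + 14032\right) = \left(\left(-4 + \left(-110\right)^{2} + 2 \left(-110\right) + 4 \left(-161\right) - -17710\right) + 15020\right) \left(-240 + 14032\right) = \left(\left(-4 + 12100 - 220 - 644 + 17710\right) + 15020\right) 13792 = \left(28942 + 15020\right) 13792 = 43962 \cdot 13792 = 606323904$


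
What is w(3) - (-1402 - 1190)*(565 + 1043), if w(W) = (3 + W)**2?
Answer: 4167972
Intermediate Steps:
w(3) - (-1402 - 1190)*(565 + 1043) = (3 + 3)**2 - (-1402 - 1190)*(565 + 1043) = 6**2 - (-2592)*1608 = 36 - 1*(-4167936) = 36 + 4167936 = 4167972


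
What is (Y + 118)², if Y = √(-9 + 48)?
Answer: (118 + √39)² ≈ 15437.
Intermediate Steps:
Y = √39 ≈ 6.2450
(Y + 118)² = (√39 + 118)² = (118 + √39)²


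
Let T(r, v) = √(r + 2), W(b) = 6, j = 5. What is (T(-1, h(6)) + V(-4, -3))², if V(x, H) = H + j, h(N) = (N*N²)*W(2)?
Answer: 9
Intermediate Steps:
h(N) = 6*N³ (h(N) = (N*N²)*6 = N³*6 = 6*N³)
V(x, H) = 5 + H (V(x, H) = H + 5 = 5 + H)
T(r, v) = √(2 + r)
(T(-1, h(6)) + V(-4, -3))² = (√(2 - 1) + (5 - 3))² = (√1 + 2)² = (1 + 2)² = 3² = 9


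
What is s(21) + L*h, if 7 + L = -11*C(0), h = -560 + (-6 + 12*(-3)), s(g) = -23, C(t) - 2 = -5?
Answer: -15675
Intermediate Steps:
C(t) = -3 (C(t) = 2 - 5 = -3)
h = -602 (h = -560 + (-6 - 36) = -560 - 42 = -602)
L = 26 (L = -7 - 11*(-3) = -7 + 33 = 26)
s(21) + L*h = -23 + 26*(-602) = -23 - 15652 = -15675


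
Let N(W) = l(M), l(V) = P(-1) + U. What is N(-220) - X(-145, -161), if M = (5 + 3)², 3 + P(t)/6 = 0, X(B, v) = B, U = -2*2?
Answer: 123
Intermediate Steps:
U = -4
P(t) = -18 (P(t) = -18 + 6*0 = -18 + 0 = -18)
M = 64 (M = 8² = 64)
l(V) = -22 (l(V) = -18 - 4 = -22)
N(W) = -22
N(-220) - X(-145, -161) = -22 - 1*(-145) = -22 + 145 = 123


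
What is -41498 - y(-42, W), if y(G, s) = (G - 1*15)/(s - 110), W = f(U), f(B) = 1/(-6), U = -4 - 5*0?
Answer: -27430520/661 ≈ -41499.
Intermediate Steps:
U = -4 (U = -4 + 0 = -4)
f(B) = -1/6
W = -1/6 ≈ -0.16667
y(G, s) = (-15 + G)/(-110 + s) (y(G, s) = (G - 15)/(-110 + s) = (-15 + G)/(-110 + s))
-41498 - y(-42, W) = -41498 - (-15 - 42)/(-110 - 1/6) = -41498 - (-57)/(-661/6) = -41498 - (-6)*(-57)/661 = -41498 - 1*342/661 = -41498 - 342/661 = -27430520/661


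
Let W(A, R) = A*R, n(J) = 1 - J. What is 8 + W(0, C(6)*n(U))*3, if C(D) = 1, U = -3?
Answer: 8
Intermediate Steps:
8 + W(0, C(6)*n(U))*3 = 8 + (0*(1*(1 - 1*(-3))))*3 = 8 + (0*(1*(1 + 3)))*3 = 8 + (0*(1*4))*3 = 8 + (0*4)*3 = 8 + 0*3 = 8 + 0 = 8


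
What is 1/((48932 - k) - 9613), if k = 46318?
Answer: -1/6999 ≈ -0.00014288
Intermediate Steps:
1/((48932 - k) - 9613) = 1/((48932 - 1*46318) - 9613) = 1/((48932 - 46318) - 9613) = 1/(2614 - 9613) = 1/(-6999) = -1/6999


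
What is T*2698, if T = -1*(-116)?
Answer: 312968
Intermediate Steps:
T = 116
T*2698 = 116*2698 = 312968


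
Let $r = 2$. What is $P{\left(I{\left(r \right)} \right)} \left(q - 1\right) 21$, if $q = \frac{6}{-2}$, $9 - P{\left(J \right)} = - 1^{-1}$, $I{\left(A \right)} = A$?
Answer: $-840$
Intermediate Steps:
$P{\left(J \right)} = 10$ ($P{\left(J \right)} = 9 - - 1^{-1} = 9 - \left(-1\right) 1 = 9 - -1 = 9 + 1 = 10$)
$q = -3$ ($q = 6 \left(- \frac{1}{2}\right) = -3$)
$P{\left(I{\left(r \right)} \right)} \left(q - 1\right) 21 = 10 \left(-3 - 1\right) 21 = 10 \left(-4\right) 21 = \left(-40\right) 21 = -840$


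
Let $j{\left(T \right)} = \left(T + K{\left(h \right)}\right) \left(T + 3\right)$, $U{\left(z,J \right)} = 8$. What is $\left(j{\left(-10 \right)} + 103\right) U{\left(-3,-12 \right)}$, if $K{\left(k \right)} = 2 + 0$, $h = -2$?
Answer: $1272$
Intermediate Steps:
$K{\left(k \right)} = 2$
$j{\left(T \right)} = \left(2 + T\right) \left(3 + T\right)$ ($j{\left(T \right)} = \left(T + 2\right) \left(T + 3\right) = \left(2 + T\right) \left(3 + T\right)$)
$\left(j{\left(-10 \right)} + 103\right) U{\left(-3,-12 \right)} = \left(\left(6 + \left(-10\right)^{2} + 5 \left(-10\right)\right) + 103\right) 8 = \left(\left(6 + 100 - 50\right) + 103\right) 8 = \left(56 + 103\right) 8 = 159 \cdot 8 = 1272$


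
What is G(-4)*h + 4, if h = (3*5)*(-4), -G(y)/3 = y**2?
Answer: 2884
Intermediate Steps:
G(y) = -3*y**2
h = -60 (h = 15*(-4) = -60)
G(-4)*h + 4 = -3*(-4)**2*(-60) + 4 = -3*16*(-60) + 4 = -48*(-60) + 4 = 2880 + 4 = 2884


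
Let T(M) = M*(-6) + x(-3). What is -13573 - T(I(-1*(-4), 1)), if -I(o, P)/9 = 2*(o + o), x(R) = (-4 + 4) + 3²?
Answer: -14446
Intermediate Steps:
x(R) = 9 (x(R) = 0 + 9 = 9)
I(o, P) = -36*o (I(o, P) = -18*(o + o) = -18*2*o = -36*o)
T(M) = 9 - 6*M (T(M) = M*(-6) + 9 = -6*M + 9 = 9 - 6*M)
-13573 - T(I(-1*(-4), 1)) = -13573 - (9 - (-216)*(-1*(-4))) = -13573 - (9 - (-216)*4) = -13573 - (9 - 6*(-144)) = -13573 - (9 + 864) = -13573 - 1*873 = -13573 - 873 = -14446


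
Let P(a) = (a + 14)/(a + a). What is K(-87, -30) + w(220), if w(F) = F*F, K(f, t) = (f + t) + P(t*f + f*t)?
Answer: 252039877/5220 ≈ 48284.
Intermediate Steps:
P(a) = (14 + a)/(2*a) (P(a) = (14 + a)/((2*a)) = (14 + a)*(1/(2*a)) = (14 + a)/(2*a))
K(f, t) = f + t + (14 + 2*f*t)/(4*f*t) (K(f, t) = (f + t) + (14 + (t*f + f*t))/(2*(t*f + f*t)) = (f + t) + (14 + (f*t + f*t))/(2*(f*t + f*t)) = (f + t) + (14 + 2*f*t)/(2*((2*f*t))) = (f + t) + (1/(2*f*t))*(14 + 2*f*t)/2 = (f + t) + (14 + 2*f*t)/(4*f*t) = f + t + (14 + 2*f*t)/(4*f*t))
w(F) = F²
K(-87, -30) + w(220) = (½ - 87 - 30 + (7/2)/(-87*(-30))) + 220² = (½ - 87 - 30 + (7/2)*(-1/87)*(-1/30)) + 48400 = (½ - 87 - 30 + 7/5220) + 48400 = -608123/5220 + 48400 = 252039877/5220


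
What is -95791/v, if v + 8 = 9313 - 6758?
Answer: -95791/2547 ≈ -37.609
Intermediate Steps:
v = 2547 (v = -8 + (9313 - 6758) = -8 + 2555 = 2547)
-95791/v = -95791/2547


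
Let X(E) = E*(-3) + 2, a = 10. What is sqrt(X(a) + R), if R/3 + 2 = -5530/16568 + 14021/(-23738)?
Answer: I*sqrt(88875287053402135)/49161398 ≈ 6.0641*I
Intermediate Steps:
X(E) = 2 - 3*E (X(E) = -3*E + 2 = 2 - 3*E)
R = -862615077/98322796 (R = -6 + 3*(-5530/16568 + 14021/(-23738)) = -6 + 3*(-5530*1/16568 + 14021*(-1/23738)) = -6 + 3*(-2765/8284 - 14021/23738) = -6 + 3*(-90892767/98322796) = -6 - 272678301/98322796 = -862615077/98322796 ≈ -8.7733)
sqrt(X(a) + R) = sqrt((2 - 3*10) - 862615077/98322796) = sqrt((2 - 30) - 862615077/98322796) = sqrt(-28 - 862615077/98322796) = sqrt(-3615653365/98322796) = I*sqrt(88875287053402135)/49161398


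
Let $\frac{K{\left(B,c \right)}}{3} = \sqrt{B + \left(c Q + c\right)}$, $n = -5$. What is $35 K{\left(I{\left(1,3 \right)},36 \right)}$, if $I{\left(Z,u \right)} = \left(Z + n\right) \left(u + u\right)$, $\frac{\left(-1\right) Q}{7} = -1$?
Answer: $210 \sqrt{66} \approx 1706.0$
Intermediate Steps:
$Q = 7$ ($Q = \left(-7\right) \left(-1\right) = 7$)
$I{\left(Z,u \right)} = 2 u \left(-5 + Z\right)$ ($I{\left(Z,u \right)} = \left(Z - 5\right) \left(u + u\right) = \left(-5 + Z\right) 2 u = 2 u \left(-5 + Z\right)$)
$K{\left(B,c \right)} = 3 \sqrt{B + 8 c}$ ($K{\left(B,c \right)} = 3 \sqrt{B + \left(c 7 + c\right)} = 3 \sqrt{B + \left(7 c + c\right)} = 3 \sqrt{B + 8 c}$)
$35 K{\left(I{\left(1,3 \right)},36 \right)} = 35 \cdot 3 \sqrt{2 \cdot 3 \left(-5 + 1\right) + 8 \cdot 36} = 35 \cdot 3 \sqrt{2 \cdot 3 \left(-4\right) + 288} = 35 \cdot 3 \sqrt{-24 + 288} = 35 \cdot 3 \sqrt{264} = 35 \cdot 3 \cdot 2 \sqrt{66} = 35 \cdot 6 \sqrt{66} = 210 \sqrt{66}$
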